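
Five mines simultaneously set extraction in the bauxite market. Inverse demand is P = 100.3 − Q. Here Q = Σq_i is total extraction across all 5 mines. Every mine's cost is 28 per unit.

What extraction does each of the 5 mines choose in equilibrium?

12.05

A representative mine's profit is π_i = q_i(100.3 − Q) − 28q_i, with Q = q_i + Σ_{j≠i} q_j.
First-order condition: 72.3 − 2q_i − Σ_{j≠i} q_j = 0.
In a symmetric equilibrium every mine chooses the same q, so Σ_{j≠i} q_j = 4q. The condition becomes 72.3 − 6q = 0, giving q = 72.3/6 = 12.05.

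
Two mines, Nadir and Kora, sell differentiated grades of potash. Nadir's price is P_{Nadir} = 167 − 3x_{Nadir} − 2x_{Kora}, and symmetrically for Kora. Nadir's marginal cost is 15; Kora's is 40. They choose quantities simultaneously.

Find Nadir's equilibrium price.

76.6875

Mine Nadir's profit: π = x_{Nadir}(167 − 3x_{Nadir} − 2x_{Kora}) − 15x_{Nadir}.
∂π/∂x_{Nadir} = 152 − 6x_{Nadir} − 2x_{Kora} = 0 ⇒ x_{Nadir} = 76/3 − (1/3)x_{Kora}.
Similarly x_{Kora} = 127/6 − (1/3)x_{Nadir}.
Substituting the second reaction function into the first: x_{Nadir} = 76/3 − (1/3)(127/6 − (1/3)x_{Nadir}), which gives (8/9)x_{Nadir} = 329/18 ⇒ x_{Nadir} = 20.5625.
Then x_{Kora} = 127/6 − (1/3)·20.5625 = 14.3125.
P_{Nadir} = 167 − 3·20.5625 − 2·14.3125 = 76.6875.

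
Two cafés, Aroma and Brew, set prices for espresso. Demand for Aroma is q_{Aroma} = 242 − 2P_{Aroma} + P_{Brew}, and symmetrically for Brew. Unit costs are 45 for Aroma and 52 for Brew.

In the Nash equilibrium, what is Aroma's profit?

8871.12

Aroma's profit: π = (P_{Aroma} − 45)(242 − 2P_{Aroma} + P_{Brew}).
∂π/∂P_{Aroma} = 332 − 4P_{Aroma} + P_{Brew} = 0 ⇒ P_{Aroma} = 83 + 0.25P_{Brew}.
Similarly P_{Brew} = 86.5 + 0.25P_{Aroma}.
Solving the two reaction functions simultaneously: (1 − (0.25)(0.25))P_{Aroma} = 83 + 0.25·86.5, so 0.9375P_{Aroma} = 104.625 and P_{Aroma} = 111.6.
Then P_{Brew} = 86.5 + 0.25·111.6 = 114.4.
q_{Aroma} = 242 − 2·111.6 + 114.4 = 133.2.
Profit = (111.6 − 45)·133.2 = 8871.12.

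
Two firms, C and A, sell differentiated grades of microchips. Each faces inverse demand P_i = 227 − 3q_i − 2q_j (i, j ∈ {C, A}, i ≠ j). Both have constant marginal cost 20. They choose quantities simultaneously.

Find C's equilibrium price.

97.625

Firm C's profit: π = q_C(227 − 3q_C − 2q_A) − 20q_C.
∂π/∂q_C = 207 − 6q_C − 2q_A = 0 ⇒ q_C = 34.5 − (1/3)q_A.
The game is symmetric, so in equilibrium q_A = q_C: the reaction function gives (4/3)q_C = 34.5, hence q_C = 25.875.
P_C = 227 − 3·25.875 − 2·25.875 = 97.625.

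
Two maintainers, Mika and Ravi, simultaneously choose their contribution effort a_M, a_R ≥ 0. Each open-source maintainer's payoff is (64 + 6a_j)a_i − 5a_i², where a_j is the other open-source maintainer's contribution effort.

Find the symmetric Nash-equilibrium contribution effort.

16

Mika's payoff is (64 + 6a_R)a_M − 5a_M².
∂π/∂a_M = 64 + 6a_R − 10a_M = 0, so a_M = 6.4 + 0.6a_R.
Setting a_M = a_R in the reaction function: a_M = 6.4 + 0.6a_M, so a_M = 6.4 / 0.4 = 16.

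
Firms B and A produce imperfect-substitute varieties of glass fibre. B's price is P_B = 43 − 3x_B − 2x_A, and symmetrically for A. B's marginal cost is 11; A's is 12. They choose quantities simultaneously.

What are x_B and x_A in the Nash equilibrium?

Firm B's profit: π = x_B(43 − 3x_B − 2x_A) − 11x_B.
∂π/∂x_B = 32 − 6x_B − 2x_A = 0 ⇒ x_B = 16/3 − (1/3)x_A.
Similarly x_A = 31/6 − (1/3)x_B.
Plugging x_A into B's best response: x_B = 16/3 − (1/3)(31/6 − (1/3)x_B) ⇒ (8/9)x_B = 65/18, so x_B = 4.0625.
Then x_A = 31/6 − (1/3)·4.0625 = 3.8125.

4.0625, 3.8125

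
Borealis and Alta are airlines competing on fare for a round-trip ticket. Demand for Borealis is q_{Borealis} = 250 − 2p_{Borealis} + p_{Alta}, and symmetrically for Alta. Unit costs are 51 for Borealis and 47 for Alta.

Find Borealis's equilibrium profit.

Borealis's profit: π = (p_{Borealis} − 51)(250 − 2p_{Borealis} + p_{Alta}).
∂π/∂p_{Borealis} = 352 − 4p_{Borealis} + p_{Alta} = 0 ⇒ p_{Borealis} = 88 + 0.25p_{Alta}.
Similarly p_{Alta} = 86 + 0.25p_{Borealis}.
Substituting the second reaction function into the first: p_{Borealis} = 88 + 0.25(86 + 0.25p_{Borealis}), which gives 0.9375p_{Borealis} = 109.5 ⇒ p_{Borealis} = 116.8.
Then p_{Alta} = 86 + 0.25·116.8 = 115.2.
q_{Borealis} = 250 − 2·116.8 + 115.2 = 131.6.
Profit = (116.8 − 51)·131.6 = 8659.28.

8659.28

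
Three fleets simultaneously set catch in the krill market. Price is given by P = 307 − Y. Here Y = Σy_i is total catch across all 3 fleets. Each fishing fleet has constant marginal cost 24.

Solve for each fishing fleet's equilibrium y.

70.75

A representative fishing fleet's profit is π_i = y_i(307 − Y) − 24y_i, with Y = y_i + Σ_{j≠i} y_j.
First-order condition: 283 − 2y_i − Σ_{j≠i} y_j = 0.
With identical fishing fleets, set every y_j = y: then 283 − 2y − 2y = 0, i.e. y = 283/4 = 70.75.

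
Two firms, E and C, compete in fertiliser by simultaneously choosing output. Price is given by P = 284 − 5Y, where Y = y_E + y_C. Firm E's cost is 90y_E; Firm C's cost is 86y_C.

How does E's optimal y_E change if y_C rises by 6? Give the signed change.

Firm E's profit: π = y_E(284 − 5(y_E + y_C)) − 90y_E.
∂π/∂y_E = 194 − 10y_E − 5y_C = 0, so y_E = 19.4 − 0.5y_C.
The reaction-function slope is −0.5, so a 6-unit rise in y_C moves y_E by −0.5 × 6 = −3. E's best response falls — the actions are strategic substitutes.

-3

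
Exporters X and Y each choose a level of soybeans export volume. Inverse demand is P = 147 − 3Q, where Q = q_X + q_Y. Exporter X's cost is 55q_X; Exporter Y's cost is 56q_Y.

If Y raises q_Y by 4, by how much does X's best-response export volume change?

Exporter X's profit: π = q_X(147 − 3(q_X + q_Y)) − 55q_X.
∂π/∂q_X = 92 − 6q_X − 3q_Y = 0, so q_X = 46/3 − 0.5q_Y.
The reaction-function slope is −0.5, so a 4-unit rise in q_Y moves q_X by −0.5 × 4 = −2. X's best response falls — the actions are strategic substitutes.

-2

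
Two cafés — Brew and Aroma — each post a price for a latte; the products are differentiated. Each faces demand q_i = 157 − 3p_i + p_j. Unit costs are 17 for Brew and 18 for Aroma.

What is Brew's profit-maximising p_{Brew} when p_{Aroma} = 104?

52

Brew's profit: π = (p_{Brew} − 17)(157 − 3p_{Brew} + p_{Aroma}).
∂π/∂p_{Brew} = 208 − 6p_{Brew} + p_{Aroma} = 0 ⇒ p_{Brew} = 104/3 + (1/6)p_{Aroma}.
At p_{Aroma} = 104: p_{Brew} = 104/3 + (1/6)·104 = 52.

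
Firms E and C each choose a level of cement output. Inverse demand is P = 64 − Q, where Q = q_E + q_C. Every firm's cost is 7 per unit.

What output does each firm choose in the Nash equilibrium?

19

Firm E's profit: π = q_E(64 − (q_E + q_C)) − 7q_E.
∂π/∂q_E = 57 − 2q_E − q_C = 0, so q_E = 28.5 − 0.5q_C.
The game is symmetric, so in equilibrium q_C = q_E: the reaction function gives 1.5q_E = 28.5, hence q_E = 19.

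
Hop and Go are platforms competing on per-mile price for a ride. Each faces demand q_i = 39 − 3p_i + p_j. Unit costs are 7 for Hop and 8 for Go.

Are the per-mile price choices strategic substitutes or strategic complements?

strategic complements

Hop's profit: π = (p_{Hop} − 7)(39 − 3p_{Hop} + p_{Go}).
∂π/∂p_{Hop} = 60 − 6p_{Hop} + p_{Go} = 0 ⇒ p_{Hop} = 10 + (1/6)p_{Go}.
The best-response slope dp_{Hop}/dp_{Go} = 1/6 > 0: the reaction function is upward-sloping, so the choices are strategic complements.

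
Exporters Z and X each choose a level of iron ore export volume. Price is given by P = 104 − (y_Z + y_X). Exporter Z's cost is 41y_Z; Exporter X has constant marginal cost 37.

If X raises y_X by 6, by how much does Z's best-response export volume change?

-3

Exporter Z's profit: π = y_Z(104 − (y_Z + y_X)) − 41y_Z.
∂π/∂y_Z = 63 − 2y_Z − y_X = 0, so y_Z = 31.5 − 0.5y_X.
The reaction-function slope is −0.5, so a 6-unit rise in y_X moves y_Z by −0.5 × 6 = −3. Z's best response falls — the actions are strategic substitutes.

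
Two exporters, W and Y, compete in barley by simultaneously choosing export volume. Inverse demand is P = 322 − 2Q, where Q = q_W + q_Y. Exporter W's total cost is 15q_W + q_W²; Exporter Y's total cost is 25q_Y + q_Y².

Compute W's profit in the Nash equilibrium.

Exporter W's profit: π = q_W(322 − 2(q_W + q_Y)) − 15q_W − q_W².
∂π/∂q_W = 307 − 6q_W − 2q_Y = 0, so q_W = 307/6 − (1/3)q_Y.
By the same steps for Y: q_Y = 49.5 − (1/3)q_W.
Substituting the second reaction function into the first: q_W = 307/6 − (1/3)(49.5 − (1/3)q_W), which gives (8/9)q_W = 104/3 ⇒ q_W = 39.
Then q_Y = 49.5 − (1/3)·39 = 36.5.
Price P = 322 − 2·75.5 = 171.
W's profit: (171 − 15)·39 − (39)² = 4563.

4563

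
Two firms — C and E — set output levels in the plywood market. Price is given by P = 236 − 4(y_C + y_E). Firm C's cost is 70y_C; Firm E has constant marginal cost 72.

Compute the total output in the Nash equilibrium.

27.5

Firm C's profit: π = y_C(236 − 4(y_C + y_E)) − 70y_C.
∂π/∂y_C = 166 − 8y_C − 4y_E = 0, so y_C = 20.75 − 0.5y_E.
By the same steps for E: y_E = 20.5 − 0.5y_C.
Solving the two reaction functions simultaneously: (1 − (−0.5)(−0.5))y_C = 20.75 − 0.5·20.5, so 0.75y_C = 10.5 and y_C = 14.
Then y_E = 20.5 − 0.5·14 = 13.5.
Total output: 14 + 13.5 = 27.5.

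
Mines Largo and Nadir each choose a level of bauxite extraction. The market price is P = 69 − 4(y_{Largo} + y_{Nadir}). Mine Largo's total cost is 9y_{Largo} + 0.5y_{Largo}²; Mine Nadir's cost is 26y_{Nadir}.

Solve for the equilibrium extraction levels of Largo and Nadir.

Mine Largo's profit: π = y_{Largo}(69 − 4(y_{Largo} + y_{Nadir})) − 9y_{Largo} − 0.5y_{Largo}².
∂π/∂y_{Largo} = 60 − 9y_{Largo} − 4y_{Nadir} = 0, so y_{Largo} = 20/3 − (4/9)y_{Nadir}.
For Nadir: ∂π/∂y_{Nadir} = 43 − 8y_{Nadir} − 4y_{Largo} = 0 ⇒ y_{Nadir} = 5.375 − 0.5y_{Largo}.
Plugging y_{Nadir} into Largo's best response: y_{Largo} = 20/3 − (4/9)(5.375 − 0.5y_{Largo}) ⇒ (7/9)y_{Largo} = 77/18, so y_{Largo} = 5.5.
Then y_{Nadir} = 5.375 − 0.5·5.5 = 2.625.

5.5, 2.625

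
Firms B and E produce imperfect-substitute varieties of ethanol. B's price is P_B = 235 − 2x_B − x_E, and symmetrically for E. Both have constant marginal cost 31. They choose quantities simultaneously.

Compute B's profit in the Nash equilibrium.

3329.28

Firm B's profit: π = x_B(235 − 2x_B − x_E) − 31x_B.
∂π/∂x_B = 204 − 4x_B − x_E = 0 ⇒ x_B = 51 − 0.25x_E.
By symmetry x_E = x_B; substituting into the reaction function, 1.25x_B = 51 and x_B = 40.8.
P_B = 235 − 2·40.8 − 40.8 = 112.6.
Profit = (112.6 − 31)·40.8 = 3329.28.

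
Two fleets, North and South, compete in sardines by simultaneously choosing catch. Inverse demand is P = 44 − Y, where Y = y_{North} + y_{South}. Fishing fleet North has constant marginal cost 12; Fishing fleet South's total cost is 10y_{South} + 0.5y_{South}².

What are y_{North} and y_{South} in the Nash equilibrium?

Fishing fleet North's profit: π = y_{North}(44 − (y_{North} + y_{South})) − 12y_{North}.
∂π/∂y_{North} = 32 − 2y_{North} − y_{South} = 0, so y_{North} = 16 − 0.5y_{South}.
For South: ∂π/∂y_{South} = 34 − 3y_{South} − y_{North} = 0 ⇒ y_{South} = 34/3 − (1/3)y_{North}.
Plugging y_{South} into North's best response: y_{North} = 16 − 0.5(34/3 − (1/3)y_{North}) ⇒ (5/6)y_{North} = 31/3, so y_{North} = 12.4.
Then y_{South} = 34/3 − (1/3)·12.4 = 7.2.

12.4, 7.2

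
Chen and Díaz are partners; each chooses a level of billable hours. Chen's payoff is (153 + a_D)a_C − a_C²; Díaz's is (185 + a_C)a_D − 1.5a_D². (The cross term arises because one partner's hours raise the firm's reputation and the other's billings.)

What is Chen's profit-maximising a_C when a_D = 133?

143

Expanding Chen's payoff: 153a_C + a_Da_C − a_C².
∂π/∂a_C = 153 + a_D − 2a_C = 0, so a_C = 76.5 + 0.5a_D.
At a_D = 133: a_C = 76.5 + 0.5·133 = 143.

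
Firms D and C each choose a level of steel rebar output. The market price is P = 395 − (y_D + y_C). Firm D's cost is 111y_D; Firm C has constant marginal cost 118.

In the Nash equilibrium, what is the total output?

Firm D's profit: π = y_D(395 − (y_D + y_C)) − 111y_D.
∂π/∂y_D = 284 − 2y_D − y_C = 0, so y_D = 142 − 0.5y_C.
By the same steps for C: y_C = 138.5 − 0.5y_D.
Plugging y_C into D's best response: y_D = 142 − 0.5(138.5 − 0.5y_D) ⇒ 0.75y_D = 72.75, so y_D = 97.
Then y_C = 138.5 − 0.5·97 = 90.
Total output: 97 + 90 = 187.

187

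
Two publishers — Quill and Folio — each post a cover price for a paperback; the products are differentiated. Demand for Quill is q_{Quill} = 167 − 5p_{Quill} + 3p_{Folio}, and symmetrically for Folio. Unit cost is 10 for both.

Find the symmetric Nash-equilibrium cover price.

Quill's profit: π = (p_{Quill} − 10)(167 − 5p_{Quill} + 3p_{Folio}).
∂π/∂p_{Quill} = 217 − 10p_{Quill} + 3p_{Folio} = 0 ⇒ p_{Quill} = 21.7 + 0.3p_{Folio}.
The game is symmetric, so in equilibrium p_{Folio} = p_{Quill}: the reaction function gives 0.7p_{Quill} = 21.7, hence p_{Quill} = 31.

31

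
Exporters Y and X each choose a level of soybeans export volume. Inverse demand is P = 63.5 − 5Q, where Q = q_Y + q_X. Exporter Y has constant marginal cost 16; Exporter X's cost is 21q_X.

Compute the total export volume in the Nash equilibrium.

Exporter Y's profit: π = q_Y(63.5 − 5(q_Y + q_X)) − 16q_Y.
∂π/∂q_Y = 47.5 − 10q_Y − 5q_X = 0, so q_Y = 4.75 − 0.5q_X.
By the same steps for X: q_X = 4.25 − 0.5q_Y.
Substituting the second reaction function into the first: q_Y = 4.75 − 0.5(4.25 − 0.5q_Y), which gives 0.75q_Y = 2.625 ⇒ q_Y = 3.5.
Then q_X = 4.25 − 0.5·3.5 = 2.5.
Total export volume: 3.5 + 2.5 = 6.

6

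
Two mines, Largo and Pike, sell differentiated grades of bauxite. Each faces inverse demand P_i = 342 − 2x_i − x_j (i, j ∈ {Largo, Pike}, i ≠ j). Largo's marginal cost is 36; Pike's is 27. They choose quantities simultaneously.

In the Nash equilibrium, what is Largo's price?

Mine Largo's profit: π = x_{Largo}(342 − 2x_{Largo} − x_{Pike}) − 36x_{Largo}.
∂π/∂x_{Largo} = 306 − 4x_{Largo} − x_{Pike} = 0 ⇒ x_{Largo} = 76.5 − 0.25x_{Pike}.
Similarly x_{Pike} = 78.75 − 0.25x_{Largo}.
Plugging x_{Pike} into Largo's best response: x_{Largo} = 76.5 − 0.25(78.75 − 0.25x_{Largo}) ⇒ 0.9375x_{Largo} = 56.8125, so x_{Largo} = 60.6.
Then x_{Pike} = 78.75 − 0.25·60.6 = 63.6.
P_{Largo} = 342 − 2·60.6 − 63.6 = 157.2.

157.2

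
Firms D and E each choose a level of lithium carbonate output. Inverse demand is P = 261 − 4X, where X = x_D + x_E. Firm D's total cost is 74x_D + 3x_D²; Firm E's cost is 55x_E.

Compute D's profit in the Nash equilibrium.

Firm D's profit: π = x_D(261 − 4(x_D + x_E)) − 74x_D − 3x_D².
∂π/∂x_D = 187 − 14x_D − 4x_E = 0, so x_D = 187/14 − (2/7)x_E.
For E: ∂π/∂x_E = 206 − 8x_E − 4x_D = 0 ⇒ x_E = 25.75 − 0.5x_D.
Solving the two reaction functions simultaneously: (1 − (−2/7)(−0.5))x_D = 187/14 − (2/7)·25.75, so (6/7)x_D = 6 and x_D = 7.
Then x_E = 25.75 − 0.5·7 = 22.25.
Price P = 261 − 4·29.25 = 144.
D's profit: (144 − 74)·7 − 3(7)² = 343.

343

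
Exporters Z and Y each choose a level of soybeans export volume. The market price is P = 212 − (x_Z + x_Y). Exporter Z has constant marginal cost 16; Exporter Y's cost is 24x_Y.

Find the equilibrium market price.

Exporter Z's profit: π = x_Z(212 − (x_Z + x_Y)) − 16x_Z.
∂π/∂x_Z = 196 − 2x_Z − x_Y = 0, so x_Z = 98 − 0.5x_Y.
By the same steps for Y: x_Y = 94 − 0.5x_Z.
Solving the two reaction functions simultaneously: (1 − (−0.5)(−0.5))x_Z = 98 − 0.5·94, so 0.75x_Z = 51 and x_Z = 68.
Then x_Y = 94 − 0.5·68 = 60.
Equilibrium price: P = 212 − 128 = 84.

84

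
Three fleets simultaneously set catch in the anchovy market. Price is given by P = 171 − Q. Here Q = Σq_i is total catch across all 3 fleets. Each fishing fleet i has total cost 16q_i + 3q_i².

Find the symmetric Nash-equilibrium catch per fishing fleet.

A representative fishing fleet's profit is π_i = q_i(171 − Q) − 16q_i − 3q_i², with Q = q_i + Σ_{j≠i} q_j.
First-order condition: 155 − 8q_i − Σ_{j≠i} q_j = 0.
With identical fishing fleets, set every q_j = q: then 155 − 8q − 2q = 0, i.e. q = 155/10 = 15.5.

15.5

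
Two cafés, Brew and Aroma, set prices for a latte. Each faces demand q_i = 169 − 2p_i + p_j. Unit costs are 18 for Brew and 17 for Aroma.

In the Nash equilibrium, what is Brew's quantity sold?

Brew's profit: π = (p_{Brew} − 18)(169 − 2p_{Brew} + p_{Aroma}).
∂π/∂p_{Brew} = 205 − 4p_{Brew} + p_{Aroma} = 0 ⇒ p_{Brew} = 51.25 + 0.25p_{Aroma}.
Similarly p_{Aroma} = 50.75 + 0.25p_{Brew}.
Plugging p_{Aroma} into Brew's best response: p_{Brew} = 51.25 + 0.25(50.75 + 0.25p_{Brew}) ⇒ 0.9375p_{Brew} = 63.9375, so p_{Brew} = 68.2.
Then p_{Aroma} = 50.75 + 0.25·68.2 = 67.8.
q_{Brew} = 169 − 2·68.2 + 67.8 = 100.4.

100.4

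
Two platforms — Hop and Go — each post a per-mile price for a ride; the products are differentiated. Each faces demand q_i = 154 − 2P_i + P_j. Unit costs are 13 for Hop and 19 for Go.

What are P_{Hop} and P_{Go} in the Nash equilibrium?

60.8, 63.2

Hop's profit: π = (P_{Hop} − 13)(154 − 2P_{Hop} + P_{Go}).
∂π/∂P_{Hop} = 180 − 4P_{Hop} + P_{Go} = 0 ⇒ P_{Hop} = 45 + 0.25P_{Go}.
Similarly P_{Go} = 48 + 0.25P_{Hop}.
Plugging P_{Go} into Hop's best response: P_{Hop} = 45 + 0.25(48 + 0.25P_{Hop}) ⇒ 0.9375P_{Hop} = 57, so P_{Hop} = 60.8.
Then P_{Go} = 48 + 0.25·60.8 = 63.2.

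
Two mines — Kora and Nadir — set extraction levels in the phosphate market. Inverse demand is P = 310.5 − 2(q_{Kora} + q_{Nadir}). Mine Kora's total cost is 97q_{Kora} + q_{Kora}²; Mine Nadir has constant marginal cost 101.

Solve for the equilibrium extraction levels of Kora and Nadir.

Mine Kora's profit: π = q_{Kora}(310.5 − 2(q_{Kora} + q_{Nadir})) − 97q_{Kora} − q_{Kora}².
∂π/∂q_{Kora} = 213.5 − 6q_{Kora} − 2q_{Nadir} = 0, so q_{Kora} = 427/12 − (1/3)q_{Nadir}.
For Nadir: ∂π/∂q_{Nadir} = 209.5 − 4q_{Nadir} − 2q_{Kora} = 0 ⇒ q_{Nadir} = 52.375 − 0.5q_{Kora}.
Substituting the second reaction function into the first: q_{Kora} = 427/12 − (1/3)(52.375 − 0.5q_{Kora}), which gives (5/6)q_{Kora} = 18.125 ⇒ q_{Kora} = 21.75.
Then q_{Nadir} = 52.375 − 0.5·21.75 = 41.5.

21.75, 41.5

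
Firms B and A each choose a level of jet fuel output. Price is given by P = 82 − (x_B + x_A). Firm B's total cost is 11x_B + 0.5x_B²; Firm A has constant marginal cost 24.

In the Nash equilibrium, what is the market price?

Firm B's profit: π = x_B(82 − (x_B + x_A)) − 11x_B − 0.5x_B².
∂π/∂x_B = 71 − 3x_B − x_A = 0, so x_B = 71/3 − (1/3)x_A.
For A: ∂π/∂x_A = 58 − 2x_A − x_B = 0 ⇒ x_A = 29 − 0.5x_B.
Substituting the second reaction function into the first: x_B = 71/3 − (1/3)(29 − 0.5x_B), which gives (5/6)x_B = 14 ⇒ x_B = 16.8.
Then x_A = 29 − 0.5·16.8 = 20.6.
Equilibrium price: P = 82 − 37.4 = 44.6.

44.6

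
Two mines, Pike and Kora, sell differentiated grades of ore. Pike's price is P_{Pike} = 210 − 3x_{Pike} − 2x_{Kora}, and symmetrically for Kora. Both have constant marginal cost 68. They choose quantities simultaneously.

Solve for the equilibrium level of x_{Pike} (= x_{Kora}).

17.75

Mine Pike's profit: π = x_{Pike}(210 − 3x_{Pike} − 2x_{Kora}) − 68x_{Pike}.
∂π/∂x_{Pike} = 142 − 6x_{Pike} − 2x_{Kora} = 0 ⇒ x_{Pike} = 71/3 − (1/3)x_{Kora}.
Setting x_{Pike} = x_{Kora} in the reaction function: x_{Pike} = 71/3 − (1/3)x_{Pike}, so x_{Pike} = (71/3) / (4/3) = 17.75.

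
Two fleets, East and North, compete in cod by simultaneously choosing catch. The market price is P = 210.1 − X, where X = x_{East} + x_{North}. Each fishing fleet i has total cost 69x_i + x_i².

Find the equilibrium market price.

Fishing fleet East's profit: π = x_{East}(210.1 − (x_{East} + x_{North})) − 69x_{East} − x_{East}².
∂π/∂x_{East} = 141.1 − 4x_{East} − x_{North} = 0, so x_{East} = 35.275 − 0.25x_{North}.
The game is symmetric, so in equilibrium x_{North} = x_{East}: the reaction function gives 1.25x_{East} = 35.275, hence x_{East} = 28.22.
Equilibrium price: P = 210.1 − 56.44 = 153.66.

153.66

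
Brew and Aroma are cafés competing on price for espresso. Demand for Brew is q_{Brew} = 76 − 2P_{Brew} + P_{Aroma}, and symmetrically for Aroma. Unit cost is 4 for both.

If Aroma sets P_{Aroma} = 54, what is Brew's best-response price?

34.5

Brew's profit: π = (P_{Brew} − 4)(76 − 2P_{Brew} + P_{Aroma}).
∂π/∂P_{Brew} = 84 − 4P_{Brew} + P_{Aroma} = 0 ⇒ P_{Brew} = 21 + 0.25P_{Aroma}.
At P_{Aroma} = 54: P_{Brew} = 21 + 0.25·54 = 34.5.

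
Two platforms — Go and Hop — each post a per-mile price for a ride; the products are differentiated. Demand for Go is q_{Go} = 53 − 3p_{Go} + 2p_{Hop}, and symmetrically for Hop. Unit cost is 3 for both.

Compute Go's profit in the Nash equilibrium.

468.75

Go's profit: π = (p_{Go} − 3)(53 − 3p_{Go} + 2p_{Hop}).
∂π/∂p_{Go} = 62 − 6p_{Go} + 2p_{Hop} = 0 ⇒ p_{Go} = 31/3 + (1/3)p_{Hop}.
Setting p_{Go} = p_{Hop} in the reaction function: p_{Go} = 31/3 + (1/3)p_{Go}, so p_{Go} = (31/3) / (2/3) = 15.5.
q_{Go} = 53 − 3·15.5 + 2·15.5 = 37.5.
Profit = (15.5 − 3)·37.5 = 468.75.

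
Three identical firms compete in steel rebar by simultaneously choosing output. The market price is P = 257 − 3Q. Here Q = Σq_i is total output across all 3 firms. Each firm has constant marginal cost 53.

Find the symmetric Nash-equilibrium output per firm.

17

A representative firm's profit is π_i = q_i(257 − 3Q) − 53q_i, with Q = q_i + Σ_{j≠i} q_j.
First-order condition: 204 − 6q_i − 3Σ_{j≠i} q_j = 0.
Imposing symmetry (q_j = q for all j) turns Σ_{j≠i} q_j into 2q, so 204 = 12q and q = 17.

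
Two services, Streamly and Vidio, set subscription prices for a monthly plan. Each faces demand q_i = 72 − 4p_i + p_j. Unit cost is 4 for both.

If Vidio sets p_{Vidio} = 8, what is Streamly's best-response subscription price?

Streamly's profit: π = (p_{Streamly} − 4)(72 − 4p_{Streamly} + p_{Vidio}).
∂π/∂p_{Streamly} = 88 − 8p_{Streamly} + p_{Vidio} = 0 ⇒ p_{Streamly} = 11 + 0.125p_{Vidio}.
At p_{Vidio} = 8: p_{Streamly} = 11 + 0.125·8 = 12.

12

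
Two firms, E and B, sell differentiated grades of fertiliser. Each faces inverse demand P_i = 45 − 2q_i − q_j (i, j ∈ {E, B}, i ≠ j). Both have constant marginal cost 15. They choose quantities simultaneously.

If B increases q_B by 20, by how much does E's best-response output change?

Firm E's profit: π = q_E(45 − 2q_E − q_B) − 15q_E.
∂π/∂q_E = 30 − 4q_E − q_B = 0 ⇒ q_E = 7.5 − 0.25q_B.
The reaction-function slope is −0.25, so a 20-unit rise in q_B moves q_E by −0.25 × 20 = −5. E's best response falls — the actions are strategic substitutes.

-5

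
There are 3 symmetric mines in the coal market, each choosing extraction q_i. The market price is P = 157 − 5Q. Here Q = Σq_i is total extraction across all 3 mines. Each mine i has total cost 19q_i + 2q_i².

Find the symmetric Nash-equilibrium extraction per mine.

A representative mine's profit is π_i = q_i(157 − 5Q) − 19q_i − 2q_i², with Q = q_i + Σ_{j≠i} q_j.
First-order condition: 138 − 14q_i − 5Σ_{j≠i} q_j = 0.
Imposing symmetry (q_j = q for all j) turns Σ_{j≠i} q_j into 2q, so 138 = 24q and q = 5.75.

5.75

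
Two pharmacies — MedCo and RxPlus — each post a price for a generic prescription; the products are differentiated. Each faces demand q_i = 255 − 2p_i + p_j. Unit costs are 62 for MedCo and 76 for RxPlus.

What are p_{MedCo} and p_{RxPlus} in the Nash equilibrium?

128.2, 133.8

MedCo's profit: π = (p_{MedCo} − 62)(255 − 2p_{MedCo} + p_{RxPlus}).
∂π/∂p_{MedCo} = 379 − 4p_{MedCo} + p_{RxPlus} = 0 ⇒ p_{MedCo} = 94.75 + 0.25p_{RxPlus}.
Similarly p_{RxPlus} = 101.75 + 0.25p_{MedCo}.
Plugging p_{RxPlus} into MedCo's best response: p_{MedCo} = 94.75 + 0.25(101.75 + 0.25p_{MedCo}) ⇒ 0.9375p_{MedCo} = 120.1875, so p_{MedCo} = 128.2.
Then p_{RxPlus} = 101.75 + 0.25·128.2 = 133.8.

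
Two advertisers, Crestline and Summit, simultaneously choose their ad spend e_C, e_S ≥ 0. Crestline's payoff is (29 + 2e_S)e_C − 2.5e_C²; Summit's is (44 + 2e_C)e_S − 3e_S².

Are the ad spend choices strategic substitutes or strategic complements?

Expanding Crestline's payoff: 29e_C + 2e_Se_C − 2.5e_C².
∂π/∂e_C = 29 + 2e_S − 5e_C = 0, so e_C = 5.8 + 0.4e_S.
The best-response slope de_C/de_S = 0.4 > 0: the reaction function is upward-sloping, so the choices are strategic complements.

strategic complements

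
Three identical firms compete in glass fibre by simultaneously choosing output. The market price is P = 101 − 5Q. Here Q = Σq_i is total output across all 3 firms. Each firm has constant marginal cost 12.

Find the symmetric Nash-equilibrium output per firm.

A representative firm's profit is π_i = q_i(101 − 5Q) − 12q_i, with Q = q_i + Σ_{j≠i} q_j.
First-order condition: 89 − 10q_i − 5Σ_{j≠i} q_j = 0.
In a symmetric equilibrium every firm chooses the same q, so Σ_{j≠i} q_j = 2q. The condition becomes 89 − 20q = 0, giving q = 89/20 = 4.45.

4.45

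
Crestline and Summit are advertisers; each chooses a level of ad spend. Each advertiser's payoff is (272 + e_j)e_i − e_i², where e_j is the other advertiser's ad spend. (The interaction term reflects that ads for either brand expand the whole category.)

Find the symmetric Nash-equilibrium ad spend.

272

Crestline's payoff is (272 + e_S)e_C − e_C².
∂π/∂e_C = 272 + e_S − 2e_C = 0, so e_C = 136 + 0.5e_S.
By symmetry e_S = e_C; substituting into the reaction function, 0.5e_C = 136 and e_C = 272.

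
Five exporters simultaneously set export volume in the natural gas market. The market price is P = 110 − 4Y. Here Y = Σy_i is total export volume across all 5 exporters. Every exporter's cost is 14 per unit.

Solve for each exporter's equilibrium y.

4

A representative exporter's profit is π_i = y_i(110 − 4Y) − 14y_i, with Y = y_i + Σ_{j≠i} y_j.
First-order condition: 96 − 8y_i − 4Σ_{j≠i} y_j = 0.
In a symmetric equilibrium every exporter chooses the same y, so Σ_{j≠i} y_j = 4y. The condition becomes 96 − 24y = 0, giving y = 96/24 = 4.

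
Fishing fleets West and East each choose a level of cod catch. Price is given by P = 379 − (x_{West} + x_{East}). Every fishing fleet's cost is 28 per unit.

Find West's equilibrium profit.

13689

Fishing fleet West's profit: π = x_{West}(379 − (x_{West} + x_{East})) − 28x_{West}.
∂π/∂x_{West} = 351 − 2x_{West} − x_{East} = 0, so x_{West} = 175.5 − 0.5x_{East}.
By symmetry x_{East} = x_{West}; substituting into the reaction function, 1.5x_{West} = 175.5 and x_{West} = 117.
Price P = 379 − 234 = 145.
West's profit: (145 − 28)·117 = 13689.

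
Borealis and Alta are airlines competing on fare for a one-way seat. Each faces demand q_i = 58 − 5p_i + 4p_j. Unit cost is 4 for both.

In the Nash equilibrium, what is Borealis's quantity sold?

45

Borealis's profit: π = (p_{Borealis} − 4)(58 − 5p_{Borealis} + 4p_{Alta}).
∂π/∂p_{Borealis} = 78 − 10p_{Borealis} + 4p_{Alta} = 0 ⇒ p_{Borealis} = 7.8 + 0.4p_{Alta}.
By symmetry p_{Alta} = p_{Borealis}; substituting into the reaction function, 0.6p_{Borealis} = 7.8 and p_{Borealis} = 13.
q_{Borealis} = 58 − 5·13 + 4·13 = 45.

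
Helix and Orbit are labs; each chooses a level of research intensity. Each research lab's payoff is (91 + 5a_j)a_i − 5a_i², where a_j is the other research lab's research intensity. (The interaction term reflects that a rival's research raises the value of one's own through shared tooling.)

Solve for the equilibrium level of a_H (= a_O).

18.2

Helix's payoff is (91 + 5a_O)a_H − 5a_H².
∂π/∂a_H = 91 + 5a_O − 10a_H = 0, so a_H = 9.1 + 0.5a_O.
The game is symmetric, so in equilibrium a_O = a_H: the reaction function gives 0.5a_H = 9.1, hence a_H = 18.2.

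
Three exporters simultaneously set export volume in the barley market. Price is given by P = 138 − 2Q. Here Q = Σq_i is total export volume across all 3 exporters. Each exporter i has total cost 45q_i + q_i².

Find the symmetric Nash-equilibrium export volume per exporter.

9.3

A representative exporter's profit is π_i = q_i(138 − 2Q) − 45q_i − q_i², with Q = q_i + Σ_{j≠i} q_j.
First-order condition: 93 − 6q_i − 2Σ_{j≠i} q_j = 0.
With identical exporters, set every q_j = q: then 93 − 6q − 4q = 0, i.e. q = 93/10 = 9.3.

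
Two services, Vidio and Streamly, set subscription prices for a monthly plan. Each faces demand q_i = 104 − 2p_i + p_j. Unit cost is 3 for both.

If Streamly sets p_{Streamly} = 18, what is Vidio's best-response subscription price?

32

Vidio's profit: π = (p_{Vidio} − 3)(104 − 2p_{Vidio} + p_{Streamly}).
∂π/∂p_{Vidio} = 110 − 4p_{Vidio} + p_{Streamly} = 0 ⇒ p_{Vidio} = 27.5 + 0.25p_{Streamly}.
At p_{Streamly} = 18: p_{Vidio} = 27.5 + 0.25·18 = 32.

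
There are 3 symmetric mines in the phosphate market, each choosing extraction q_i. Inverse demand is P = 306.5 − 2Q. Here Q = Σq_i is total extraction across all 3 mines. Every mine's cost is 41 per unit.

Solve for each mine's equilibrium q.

A representative mine's profit is π_i = q_i(306.5 − 2Q) − 41q_i, with Q = q_i + Σ_{j≠i} q_j.
First-order condition: 265.5 − 4q_i − 2Σ_{j≠i} q_j = 0.
With identical mines, set every q_j = q: then 265.5 − 4q − 4q = 0, i.e. q = 265.5/8 = 33.1875.

33.1875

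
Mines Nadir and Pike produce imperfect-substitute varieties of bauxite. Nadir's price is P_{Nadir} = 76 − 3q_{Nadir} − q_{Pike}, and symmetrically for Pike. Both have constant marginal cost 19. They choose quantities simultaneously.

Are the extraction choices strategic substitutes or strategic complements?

Mine Nadir's profit: π = q_{Nadir}(76 − 3q_{Nadir} − q_{Pike}) − 19q_{Nadir}.
∂π/∂q_{Nadir} = 57 − 6q_{Nadir} − q_{Pike} = 0 ⇒ q_{Nadir} = 9.5 − (1/6)q_{Pike}.
The best-response slope dq_{Nadir}/dq_{Pike} = −1/6 < 0: the reaction function is downward-sloping, so the choices are strategic substitutes.

strategic substitutes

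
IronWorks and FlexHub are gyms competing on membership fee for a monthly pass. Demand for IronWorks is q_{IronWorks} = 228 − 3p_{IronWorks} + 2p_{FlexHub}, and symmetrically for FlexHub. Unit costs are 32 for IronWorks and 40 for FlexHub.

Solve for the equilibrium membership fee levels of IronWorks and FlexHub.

82.5, 85.5

IronWorks's profit: π = (p_{IronWorks} − 32)(228 − 3p_{IronWorks} + 2p_{FlexHub}).
∂π/∂p_{IronWorks} = 324 − 6p_{IronWorks} + 2p_{FlexHub} = 0 ⇒ p_{IronWorks} = 54 + (1/3)p_{FlexHub}.
Similarly p_{FlexHub} = 58 + (1/3)p_{IronWorks}.
Solving the two reaction functions simultaneously: (1 − (1/3)(1/3))p_{IronWorks} = 54 + (1/3)·58, so (8/9)p_{IronWorks} = 220/3 and p_{IronWorks} = 82.5.
Then p_{FlexHub} = 58 + (1/3)·82.5 = 85.5.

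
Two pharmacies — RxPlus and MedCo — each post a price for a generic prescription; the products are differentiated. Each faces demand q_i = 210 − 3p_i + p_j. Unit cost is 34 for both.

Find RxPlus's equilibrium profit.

RxPlus's profit: π = (p_{RxPlus} − 34)(210 − 3p_{RxPlus} + p_{MedCo}).
∂π/∂p_{RxPlus} = 312 − 6p_{RxPlus} + p_{MedCo} = 0 ⇒ p_{RxPlus} = 52 + (1/6)p_{MedCo}.
The game is symmetric, so in equilibrium p_{MedCo} = p_{RxPlus}: the reaction function gives (5/6)p_{RxPlus} = 52, hence p_{RxPlus} = 62.4.
q_{RxPlus} = 210 − 3·62.4 + 62.4 = 85.2.
Profit = (62.4 − 34)·85.2 = 2419.68.

2419.68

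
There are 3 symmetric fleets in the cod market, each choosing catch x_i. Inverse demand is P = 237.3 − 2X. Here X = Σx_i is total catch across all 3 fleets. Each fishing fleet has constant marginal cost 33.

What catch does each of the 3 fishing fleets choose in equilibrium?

A representative fishing fleet's profit is π_i = x_i(237.3 − 2X) − 33x_i, with X = x_i + Σ_{j≠i} x_j.
First-order condition: 204.3 − 4x_i − 2Σ_{j≠i} x_j = 0.
Imposing symmetry (x_j = x for all j) turns Σ_{j≠i} x_j into 2x, so 204.3 = 8x and x = 25.5375.

25.5375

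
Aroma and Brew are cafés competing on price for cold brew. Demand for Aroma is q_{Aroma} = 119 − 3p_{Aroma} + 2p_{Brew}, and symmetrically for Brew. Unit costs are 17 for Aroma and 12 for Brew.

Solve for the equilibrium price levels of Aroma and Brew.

Aroma's profit: π = (p_{Aroma} − 17)(119 − 3p_{Aroma} + 2p_{Brew}).
∂π/∂p_{Aroma} = 170 − 6p_{Aroma} + 2p_{Brew} = 0 ⇒ p_{Aroma} = 85/3 + (1/3)p_{Brew}.
Similarly p_{Brew} = 155/6 + (1/3)p_{Aroma}.
Plugging p_{Brew} into Aroma's best response: p_{Aroma} = 85/3 + (1/3)(155/6 + (1/3)p_{Aroma}) ⇒ (8/9)p_{Aroma} = 665/18, so p_{Aroma} = 41.5625.
Then p_{Brew} = 155/6 + (1/3)·41.5625 = 39.6875.

41.5625, 39.6875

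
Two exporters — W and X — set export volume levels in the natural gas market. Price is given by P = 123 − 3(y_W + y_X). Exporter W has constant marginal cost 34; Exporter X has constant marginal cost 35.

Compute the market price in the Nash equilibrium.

Exporter W's profit: π = y_W(123 − 3(y_W + y_X)) − 34y_W.
∂π/∂y_W = 89 − 6y_W − 3y_X = 0, so y_W = 89/6 − 0.5y_X.
By the same steps for X: y_X = 44/3 − 0.5y_W.
Substituting the second reaction function into the first: y_W = 89/6 − 0.5(44/3 − 0.5y_W), which gives 0.75y_W = 7.5 ⇒ y_W = 10.
Then y_X = 44/3 − 0.5·10 = 29/3.
Equilibrium price: P = 123 − 3·(59/3) = 64.

64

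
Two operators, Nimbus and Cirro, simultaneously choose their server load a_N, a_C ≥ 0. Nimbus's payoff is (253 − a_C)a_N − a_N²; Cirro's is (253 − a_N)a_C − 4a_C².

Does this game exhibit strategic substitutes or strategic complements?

strategic substitutes

Expanding Nimbus's payoff: 253a_N − a_Ca_N − a_N².
∂π/∂a_N = 253 − a_C − 2a_N = 0, so a_N = 126.5 − 0.5a_C.
The best-response slope da_N/da_C = −0.5 < 0: the reaction function is downward-sloping, so the choices are strategic substitutes.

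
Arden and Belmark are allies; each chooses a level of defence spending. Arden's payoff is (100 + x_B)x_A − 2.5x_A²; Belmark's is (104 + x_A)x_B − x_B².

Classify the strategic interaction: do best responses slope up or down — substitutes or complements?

strategic complements

Expanding Arden's payoff: 100x_A + x_Bx_A − 2.5x_A².
∂π/∂x_A = 100 + x_B − 5x_A = 0, so x_A = 20 + 0.2x_B.
The best-response slope dx_A/dx_B = 0.2 > 0: the reaction function is upward-sloping, so the choices are strategic complements.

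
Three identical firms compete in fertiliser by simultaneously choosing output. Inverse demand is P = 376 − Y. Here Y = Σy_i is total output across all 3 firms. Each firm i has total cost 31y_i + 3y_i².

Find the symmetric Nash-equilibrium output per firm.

A representative firm's profit is π_i = y_i(376 − Y) − 31y_i − 3y_i², with Y = y_i + Σ_{j≠i} y_j.
First-order condition: 345 − 8y_i − Σ_{j≠i} y_j = 0.
With identical firms, set every y_j = y: then 345 − 8y − 2y = 0, i.e. y = 345/10 = 34.5.

34.5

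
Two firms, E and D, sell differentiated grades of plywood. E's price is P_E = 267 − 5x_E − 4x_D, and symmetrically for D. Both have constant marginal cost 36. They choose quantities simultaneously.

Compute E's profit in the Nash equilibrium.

Firm E's profit: π = x_E(267 − 5x_E − 4x_D) − 36x_E.
∂π/∂x_E = 231 − 10x_E − 4x_D = 0 ⇒ x_E = 23.1 − 0.4x_D.
Setting x_E = x_D in the reaction function: x_E = 23.1 − 0.4x_E, so x_E = 23.1 / 1.4 = 16.5.
P_E = 267 − 5·16.5 − 4·16.5 = 118.5.
Profit = (118.5 − 36)·16.5 = 1361.25.

1361.25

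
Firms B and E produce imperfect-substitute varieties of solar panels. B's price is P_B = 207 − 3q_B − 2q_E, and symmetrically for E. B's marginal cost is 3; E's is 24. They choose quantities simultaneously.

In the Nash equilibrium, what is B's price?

83.4375

Firm B's profit: π = q_B(207 − 3q_B − 2q_E) − 3q_B.
∂π/∂q_B = 204 − 6q_B − 2q_E = 0 ⇒ q_B = 34 − (1/3)q_E.
Similarly q_E = 30.5 − (1/3)q_B.
Solving the two reaction functions simultaneously: (1 − (−1/3)(−1/3))q_B = 34 − (1/3)·30.5, so (8/9)q_B = 143/6 and q_B = 26.8125.
Then q_E = 30.5 − (1/3)·26.8125 = 21.5625.
P_B = 207 − 3·26.8125 − 2·21.5625 = 83.4375.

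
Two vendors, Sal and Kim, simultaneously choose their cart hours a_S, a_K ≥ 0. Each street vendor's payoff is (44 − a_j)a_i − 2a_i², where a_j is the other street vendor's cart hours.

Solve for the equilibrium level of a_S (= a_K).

Sal's payoff is (44 − a_K)a_S − 2a_S².
∂π/∂a_S = 44 − a_K − 4a_S = 0, so a_S = 11 − 0.25a_K.
Setting a_S = a_K in the reaction function: a_S = 11 − 0.25a_S, so a_S = 11 / 1.25 = 8.8.

8.8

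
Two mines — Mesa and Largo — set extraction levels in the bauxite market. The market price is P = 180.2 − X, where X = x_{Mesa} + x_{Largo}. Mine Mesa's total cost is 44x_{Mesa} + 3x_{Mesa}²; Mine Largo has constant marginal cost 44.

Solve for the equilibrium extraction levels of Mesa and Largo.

Mine Mesa's profit: π = x_{Mesa}(180.2 − (x_{Mesa} + x_{Largo})) − 44x_{Mesa} − 3x_{Mesa}².
∂π/∂x_{Mesa} = 136.2 − 8x_{Mesa} − x_{Largo} = 0, so x_{Mesa} = 17.025 − 0.125x_{Largo}.
For Largo: ∂π/∂x_{Largo} = 136.2 − 2x_{Largo} − x_{Mesa} = 0 ⇒ x_{Largo} = 68.1 − 0.5x_{Mesa}.
Substituting the second reaction function into the first: x_{Mesa} = 17.025 − 0.125(68.1 − 0.5x_{Mesa}), which gives 0.9375x_{Mesa} = 8.5125 ⇒ x_{Mesa} = 9.08.
Then x_{Largo} = 68.1 − 0.5·9.08 = 63.56.

9.08, 63.56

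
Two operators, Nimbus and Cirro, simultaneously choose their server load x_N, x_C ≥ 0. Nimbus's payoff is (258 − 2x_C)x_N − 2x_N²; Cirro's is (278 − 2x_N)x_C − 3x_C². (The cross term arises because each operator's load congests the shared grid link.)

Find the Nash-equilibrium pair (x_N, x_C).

49.6, 29.8

Expanding Nimbus's payoff: 258x_N − 2x_Cx_N − 2x_N².
∂π/∂x_N = 258 − 2x_C − 4x_N = 0, so x_N = 64.5 − 0.5x_C.
Likewise for Cirro: x_C = 139/3 − (1/3)x_N.
Plugging x_C into Nimbus's best response: x_N = 64.5 − 0.5(139/3 − (1/3)x_N) ⇒ (5/6)x_N = 124/3, so x_N = 49.6.
Then x_C = 139/3 − (1/3)·49.6 = 29.8.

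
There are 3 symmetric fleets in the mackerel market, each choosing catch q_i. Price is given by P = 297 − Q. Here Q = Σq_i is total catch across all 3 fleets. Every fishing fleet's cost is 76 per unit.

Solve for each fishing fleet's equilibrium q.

A representative fishing fleet's profit is π_i = q_i(297 − Q) − 76q_i, with Q = q_i + Σ_{j≠i} q_j.
First-order condition: 221 − 2q_i − Σ_{j≠i} q_j = 0.
With identical fishing fleets, set every q_j = q: then 221 − 2q − 2q = 0, i.e. q = 221/4 = 55.25.

55.25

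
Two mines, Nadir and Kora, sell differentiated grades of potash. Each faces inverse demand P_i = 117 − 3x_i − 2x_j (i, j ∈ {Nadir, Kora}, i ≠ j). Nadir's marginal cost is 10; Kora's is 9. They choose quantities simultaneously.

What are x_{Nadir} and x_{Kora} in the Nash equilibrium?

Mine Nadir's profit: π = x_{Nadir}(117 − 3x_{Nadir} − 2x_{Kora}) − 10x_{Nadir}.
∂π/∂x_{Nadir} = 107 − 6x_{Nadir} − 2x_{Kora} = 0 ⇒ x_{Nadir} = 107/6 − (1/3)x_{Kora}.
Similarly x_{Kora} = 18 − (1/3)x_{Nadir}.
Substituting the second reaction function into the first: x_{Nadir} = 107/6 − (1/3)(18 − (1/3)x_{Nadir}), which gives (8/9)x_{Nadir} = 71/6 ⇒ x_{Nadir} = 13.3125.
Then x_{Kora} = 18 − (1/3)·13.3125 = 13.5625.

13.3125, 13.5625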